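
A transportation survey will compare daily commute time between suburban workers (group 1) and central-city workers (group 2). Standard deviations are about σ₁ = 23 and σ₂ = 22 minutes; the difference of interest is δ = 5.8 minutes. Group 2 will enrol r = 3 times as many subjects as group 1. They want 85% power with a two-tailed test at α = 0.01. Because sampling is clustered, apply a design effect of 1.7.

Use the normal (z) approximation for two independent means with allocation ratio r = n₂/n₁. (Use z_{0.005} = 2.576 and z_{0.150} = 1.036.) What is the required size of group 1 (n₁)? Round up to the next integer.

n₁ = 456

n₁ = (z_{α/2} + z_β)² · (σ₁² + σ₂²/r) / δ²
   = (2.576 + 1.036)² · (23² + 22²/3) / 5.8²
   = 13.0465 · (529 + 161.3333) / 33.64
   = 13.0465 · 690.3333 / 33.64
   = 267.73
Design effect: 1.7 × 267.73 = 455.14.
Round up → n₁ = 456; n₂ = r·n₁ = 3 × 456 = 1368.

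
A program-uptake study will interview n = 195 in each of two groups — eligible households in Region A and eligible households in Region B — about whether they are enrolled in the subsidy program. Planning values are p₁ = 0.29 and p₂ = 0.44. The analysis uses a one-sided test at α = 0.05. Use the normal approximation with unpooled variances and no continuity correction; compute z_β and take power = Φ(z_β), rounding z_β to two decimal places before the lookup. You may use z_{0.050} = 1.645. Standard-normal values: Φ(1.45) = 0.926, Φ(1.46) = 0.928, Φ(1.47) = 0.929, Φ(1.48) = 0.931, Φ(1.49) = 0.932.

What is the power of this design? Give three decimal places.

z_β = |p₁−p₂|·√(n/[p₁q₁+p₂q₂]) − z_α
    = 0.15 · √(195/0.4523) − 1.645
    = 0.15 · 20.7637 − 1.645
    = 3.1145 − 1.645 = 1.4695 → 1.47
Power = Φ(1.47) = 0.929.

Power ≈ 0.929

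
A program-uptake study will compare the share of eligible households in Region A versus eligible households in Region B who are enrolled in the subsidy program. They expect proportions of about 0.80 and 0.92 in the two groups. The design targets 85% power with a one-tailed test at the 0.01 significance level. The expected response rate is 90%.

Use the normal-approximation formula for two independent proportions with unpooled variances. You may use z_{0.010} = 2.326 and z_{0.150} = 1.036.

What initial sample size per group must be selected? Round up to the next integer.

n = (z_α + z_β)² · [p₁(1−p₁) + p₂(1−p₂)] / (p₁ − p₂)²
  = (2.326 + 1.036)² · (0.80·0.20 + 0.92·0.08) / (-0.12)²
  = (3.362)² · (0.1600 + 0.0736) / 0.0144
  = 11.3030 · 0.2336 / 0.0144
  = 183.36
Adjust for 90% response: 183.36 / 0.90 = 203.73.
Round up → n = 204 per group.

n = 204 per group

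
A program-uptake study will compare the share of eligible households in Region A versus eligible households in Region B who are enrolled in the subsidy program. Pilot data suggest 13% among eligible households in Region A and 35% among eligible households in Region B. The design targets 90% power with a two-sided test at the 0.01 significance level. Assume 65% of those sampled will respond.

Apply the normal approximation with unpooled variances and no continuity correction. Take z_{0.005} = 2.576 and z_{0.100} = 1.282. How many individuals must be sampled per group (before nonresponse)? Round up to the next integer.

n = 162 per group

n = (z_{α/2} + z_β)² · [p₁(1−p₁) + p₂(1−p₂)] / (p₁ − p₂)²
  = (2.576 + 1.282)² · (0.13·0.87 + 0.35·0.65) / (-0.22)²
  = (3.858)² · (0.1131 + 0.2275) / 0.0484
  = 14.8842 · 0.3406 / 0.0484
  = 104.74
Adjust for 65% response: 104.74 / 0.65 = 161.14.
Round up → n = 162 per group.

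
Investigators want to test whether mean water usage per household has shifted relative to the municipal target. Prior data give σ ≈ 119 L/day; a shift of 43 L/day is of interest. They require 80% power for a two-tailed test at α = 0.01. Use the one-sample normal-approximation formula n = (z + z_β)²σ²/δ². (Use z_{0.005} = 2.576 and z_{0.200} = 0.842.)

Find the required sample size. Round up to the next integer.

n = 90

n = (z_{α/2} + z_β)² · σ² / δ²
  = (2.576 + 0.842)² · 119² / 43²
  = 11.6827 · 14161 / 1849
  = 89.47
Round up → n = 90.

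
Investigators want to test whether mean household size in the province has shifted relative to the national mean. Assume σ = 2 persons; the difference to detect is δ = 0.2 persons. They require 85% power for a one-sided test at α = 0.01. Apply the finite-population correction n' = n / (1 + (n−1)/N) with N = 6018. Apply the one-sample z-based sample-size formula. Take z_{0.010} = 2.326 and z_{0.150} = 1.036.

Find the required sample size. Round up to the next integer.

n = 952

n = (z_α + z_β)² · σ² / δ²
  = (2.326 + 1.036)² · 2² / 0.2²
  = 11.3030 · 4 / 0.04
  = 1130.30
Finite-population correction (N = 6018): 1130.30 / (1 + (1130.30 − 1)/6018) = 951.71.
Round up → n = 952.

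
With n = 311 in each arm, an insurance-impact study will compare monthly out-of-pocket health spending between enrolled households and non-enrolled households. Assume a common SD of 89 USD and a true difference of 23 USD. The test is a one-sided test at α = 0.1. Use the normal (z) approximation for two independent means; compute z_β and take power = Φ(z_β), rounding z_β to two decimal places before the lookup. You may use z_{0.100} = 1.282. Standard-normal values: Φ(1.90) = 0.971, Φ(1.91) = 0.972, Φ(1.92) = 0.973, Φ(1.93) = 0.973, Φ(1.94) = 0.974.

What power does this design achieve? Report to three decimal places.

z_β = δ·√(n/(σ₁²+σ₂²)) − z_α
    = 23 · √(311/15842) − 1.282
    = 23 · 0.14011 − 1.282
    = 3.2226 − 1.282 = 1.9406 → 1.94
Power = Φ(1.94) = 0.974.

Power ≈ 0.974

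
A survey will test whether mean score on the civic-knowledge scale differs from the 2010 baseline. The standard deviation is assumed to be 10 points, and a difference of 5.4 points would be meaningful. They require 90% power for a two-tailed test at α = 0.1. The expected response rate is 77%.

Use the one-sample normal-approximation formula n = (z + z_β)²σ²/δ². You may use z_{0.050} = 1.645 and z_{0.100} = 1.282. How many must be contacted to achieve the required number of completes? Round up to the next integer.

n = 39

n = (z_{α/2} + z_β)² · σ² / δ²
  = (1.645 + 1.282)² · 10² / 5.4²
  = 8.5673 · 100 / 29.16
  = 29.38
Adjust for 77% response: 29.38 / 0.77 = 38.16.
Round up → n = 39.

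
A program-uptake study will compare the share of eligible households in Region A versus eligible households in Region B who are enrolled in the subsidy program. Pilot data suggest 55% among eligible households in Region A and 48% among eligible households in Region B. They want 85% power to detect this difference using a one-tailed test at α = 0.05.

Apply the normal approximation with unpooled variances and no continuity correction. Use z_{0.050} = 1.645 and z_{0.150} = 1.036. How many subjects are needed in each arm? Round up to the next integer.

n = (z_α + z_β)² · [p₁(1−p₁) + p₂(1−p₂)] / (p₁ − p₂)²
  = (1.645 + 1.036)² · (0.55·0.45 + 0.48·0.52) / (0.07)²
  = (2.681)² · (0.2475 + 0.2496) / 0.0049
  = 7.1878 · 0.4971 / 0.0049
  = 729.19
Round up → n = 730 per group.

n = 730 per group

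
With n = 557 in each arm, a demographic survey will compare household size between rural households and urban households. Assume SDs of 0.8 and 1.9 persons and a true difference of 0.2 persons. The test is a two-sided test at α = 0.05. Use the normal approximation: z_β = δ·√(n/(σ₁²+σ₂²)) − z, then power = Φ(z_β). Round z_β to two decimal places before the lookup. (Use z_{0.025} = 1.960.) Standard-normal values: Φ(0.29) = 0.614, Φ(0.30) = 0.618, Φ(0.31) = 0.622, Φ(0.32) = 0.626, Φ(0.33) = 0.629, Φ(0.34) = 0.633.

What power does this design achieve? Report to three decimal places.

Power ≈ 0.629

z_β = δ·√(n/(σ₁²+σ₂²)) − z_{α/2}
    = 0.2 · √(557/4.25) − 1.960
    = 0.2 · 11.44809 − 1.960
    = 2.2896 − 1.960 = 0.3296 → 0.33
Power = Φ(0.33) = 0.629.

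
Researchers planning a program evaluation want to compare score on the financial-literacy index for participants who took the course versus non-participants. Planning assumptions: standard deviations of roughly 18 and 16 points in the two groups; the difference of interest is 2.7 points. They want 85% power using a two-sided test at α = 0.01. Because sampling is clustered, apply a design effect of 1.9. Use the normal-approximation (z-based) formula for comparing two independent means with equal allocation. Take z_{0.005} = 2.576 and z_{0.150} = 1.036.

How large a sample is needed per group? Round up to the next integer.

n = (z_{α/2} + z_β)² · (σ₁² + σ₂²) / δ²
  = (2.576 + 1.036)² · (18² + 16² = 580) / 2.7²
  = 13.0465 · 580 / 7.29
  = 1038.00
Design effect: 1.9 × 1038.00 = 1972.19.
Round up → n = 1973 per group.

n = 1973 per group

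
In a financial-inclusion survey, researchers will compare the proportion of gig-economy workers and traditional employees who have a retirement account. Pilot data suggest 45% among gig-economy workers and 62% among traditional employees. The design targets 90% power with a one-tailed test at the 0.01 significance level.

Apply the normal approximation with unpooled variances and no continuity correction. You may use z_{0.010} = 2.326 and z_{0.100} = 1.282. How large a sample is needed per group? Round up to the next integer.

n = 218 per group

n = (z_α + z_β)² · [p₁(1−p₁) + p₂(1−p₂)] / (p₁ − p₂)²
  = (2.326 + 1.282)² · (0.45·0.55 + 0.62·0.38) / (-0.17)²
  = (3.608)² · (0.2475 + 0.2356) / 0.0289
  = 13.0177 · 0.4831 / 0.0289
  = 217.61
Round up → n = 218 per group.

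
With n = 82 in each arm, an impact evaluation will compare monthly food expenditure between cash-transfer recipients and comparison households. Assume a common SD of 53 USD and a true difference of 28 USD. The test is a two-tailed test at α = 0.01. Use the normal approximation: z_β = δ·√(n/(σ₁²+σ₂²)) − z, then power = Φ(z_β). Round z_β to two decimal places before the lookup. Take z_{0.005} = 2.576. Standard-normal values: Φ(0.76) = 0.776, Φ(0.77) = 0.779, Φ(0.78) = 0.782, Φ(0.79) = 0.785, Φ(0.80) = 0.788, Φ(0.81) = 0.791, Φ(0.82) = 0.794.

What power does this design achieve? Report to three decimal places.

z_β = δ·√(n/(σ₁²+σ₂²)) − z_{α/2}
    = 28 · √(82/5618) − 2.576
    = 28 · 0.12081 − 2.576
    = 3.3828 − 2.576 = 0.8068 → 0.81
Power = Φ(0.81) = 0.791.

Power ≈ 0.791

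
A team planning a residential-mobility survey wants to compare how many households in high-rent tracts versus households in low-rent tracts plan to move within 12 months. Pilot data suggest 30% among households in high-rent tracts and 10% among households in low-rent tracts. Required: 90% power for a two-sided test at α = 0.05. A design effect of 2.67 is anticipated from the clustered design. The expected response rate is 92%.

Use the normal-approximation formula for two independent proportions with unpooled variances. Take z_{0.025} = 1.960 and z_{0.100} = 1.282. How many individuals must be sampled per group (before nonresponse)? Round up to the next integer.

n = (z_{α/2} + z_β)² · [p₁(1−p₁) + p₂(1−p₂)] / (p₁ − p₂)²
  = (1.960 + 1.282)² · (0.30·0.70 + 0.10·0.90) / (0.20)²
  = (3.242)² · (0.2100 + 0.0900) / 0.0400
  = 10.5106 · 0.3000 / 0.0400
  = 78.83
Design effect: 2.67 × 78.83 = 210.47.
Adjust for 92% response: 210.47 / 0.92 = 228.78.
Round up → n = 229 per group.

n = 229 per group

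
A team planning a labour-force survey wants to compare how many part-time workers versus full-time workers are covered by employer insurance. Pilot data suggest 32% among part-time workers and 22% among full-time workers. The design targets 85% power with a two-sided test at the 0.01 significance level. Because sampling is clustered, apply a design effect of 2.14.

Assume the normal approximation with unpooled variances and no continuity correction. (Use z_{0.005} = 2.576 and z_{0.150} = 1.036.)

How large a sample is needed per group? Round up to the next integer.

n = (z_{α/2} + z_β)² · [p₁(1−p₁) + p₂(1−p₂)] / (p₁ − p₂)²
  = (2.576 + 1.036)² · (0.32·0.68 + 0.22·0.78) / (0.10)²
  = (3.612)² · (0.2176 + 0.1716) / 0.0100
  = 13.0465 · 0.3892 / 0.0100
  = 507.77
Design effect: 2.14 × 507.77 = 1086.63.
Round up → n = 1087 per group.

n = 1087 per group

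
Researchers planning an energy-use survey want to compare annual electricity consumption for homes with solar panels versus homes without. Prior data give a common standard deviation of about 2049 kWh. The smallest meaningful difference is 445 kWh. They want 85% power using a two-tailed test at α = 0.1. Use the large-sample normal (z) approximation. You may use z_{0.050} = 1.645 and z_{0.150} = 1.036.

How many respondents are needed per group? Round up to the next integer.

n = (z_{α/2} + z_β)² · (σ₁² + σ₂²) / δ²
  = (1.645 + 1.036)² · (2·2049² = 8396802) / 445²
  = 7.1878 · 8396802 / 198025
  = 304.78
Round up → n = 305 per group.

n = 305 per group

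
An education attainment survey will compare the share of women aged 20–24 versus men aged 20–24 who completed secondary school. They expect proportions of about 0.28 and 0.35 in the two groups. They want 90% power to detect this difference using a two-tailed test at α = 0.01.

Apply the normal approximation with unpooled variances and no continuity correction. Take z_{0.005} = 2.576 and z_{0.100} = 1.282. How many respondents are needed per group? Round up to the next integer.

n = (z_{α/2} + z_β)² · [p₁(1−p₁) + p₂(1−p₂)] / (p₁ − p₂)²
  = (2.576 + 1.282)² · (0.28·0.72 + 0.35·0.65) / (-0.07)²
  = (3.858)² · (0.2016 + 0.2275) / 0.0049
  = 14.8842 · 0.4291 / 0.0049
  = 1303.43
Round up → n = 1304 per group.

n = 1304 per group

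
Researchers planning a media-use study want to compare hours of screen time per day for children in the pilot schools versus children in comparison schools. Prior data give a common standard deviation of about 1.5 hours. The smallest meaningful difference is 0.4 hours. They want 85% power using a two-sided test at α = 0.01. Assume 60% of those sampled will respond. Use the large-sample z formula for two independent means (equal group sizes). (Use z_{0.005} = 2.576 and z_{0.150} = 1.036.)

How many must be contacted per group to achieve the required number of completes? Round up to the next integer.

n = (z_{α/2} + z_β)² · (σ₁² + σ₂²) / δ²
  = (2.576 + 1.036)² · (2·1.5² = 4.5) / 0.4²
  = 13.0465 · 4.5 / 0.16
  = 366.93
Adjust for 60% response: 366.93 / 0.60 = 611.56.
Round up → n = 612 per group.

n = 612 per group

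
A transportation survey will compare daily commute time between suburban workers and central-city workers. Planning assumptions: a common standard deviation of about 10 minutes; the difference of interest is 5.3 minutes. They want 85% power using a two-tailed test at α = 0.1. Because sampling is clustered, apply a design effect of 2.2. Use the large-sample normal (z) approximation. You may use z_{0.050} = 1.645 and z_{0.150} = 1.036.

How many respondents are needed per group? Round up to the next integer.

n = (z_{α/2} + z_β)² · (σ₁² + σ₂²) / δ²
  = (1.645 + 1.036)² · (2·10² = 200) / 5.3²
  = 7.1878 · 200 / 28.09
  = 51.18
Design effect: 2.2 × 51.18 = 112.59.
Round up → n = 113 per group.

n = 113 per group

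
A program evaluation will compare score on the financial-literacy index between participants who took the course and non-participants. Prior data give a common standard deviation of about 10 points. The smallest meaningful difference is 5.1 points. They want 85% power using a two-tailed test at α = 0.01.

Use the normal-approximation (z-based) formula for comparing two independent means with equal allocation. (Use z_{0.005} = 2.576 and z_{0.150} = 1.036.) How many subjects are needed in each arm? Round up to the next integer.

n = 101 per group

n = (z_{α/2} + z_β)² · (σ₁² + σ₂²) / δ²
  = (2.576 + 1.036)² · (2·10² = 200) / 5.1²
  = 13.0465 · 200 / 26.01
  = 100.32
Round up → n = 101 per group.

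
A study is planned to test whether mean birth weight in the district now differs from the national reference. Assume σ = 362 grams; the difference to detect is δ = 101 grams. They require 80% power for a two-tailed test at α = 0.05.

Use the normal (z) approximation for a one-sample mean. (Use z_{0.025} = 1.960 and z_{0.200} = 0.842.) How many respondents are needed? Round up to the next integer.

n = 101

n = (z_{α/2} + z_β)² · σ² / δ²
  = (1.960 + 0.842)² · 362² / 101²
  = 7.8512 · 131044 / 10201
  = 100.86
Round up → n = 101.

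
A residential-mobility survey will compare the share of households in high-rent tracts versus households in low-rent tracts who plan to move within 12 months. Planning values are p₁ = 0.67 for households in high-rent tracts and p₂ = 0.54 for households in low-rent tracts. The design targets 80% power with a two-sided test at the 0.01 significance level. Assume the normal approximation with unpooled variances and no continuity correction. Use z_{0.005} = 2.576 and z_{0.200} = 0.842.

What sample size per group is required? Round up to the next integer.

n = (z_{α/2} + z_β)² · [p₁(1−p₁) + p₂(1−p₂)] / (p₁ − p₂)²
  = (2.576 + 0.842)² · (0.67·0.33 + 0.54·0.46) / (0.13)²
  = (3.418)² · (0.2211 + 0.2484) / 0.0169
  = 11.6827 · 0.4695 / 0.0169
  = 324.56
Round up → n = 325 per group.

n = 325 per group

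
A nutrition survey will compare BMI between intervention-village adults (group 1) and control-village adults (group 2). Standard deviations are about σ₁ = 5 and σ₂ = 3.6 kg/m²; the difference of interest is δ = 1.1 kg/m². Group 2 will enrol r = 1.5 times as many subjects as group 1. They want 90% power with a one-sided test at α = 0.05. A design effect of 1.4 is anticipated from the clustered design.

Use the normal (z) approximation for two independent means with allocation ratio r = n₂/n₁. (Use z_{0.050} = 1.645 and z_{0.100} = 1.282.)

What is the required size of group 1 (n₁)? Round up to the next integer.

n₁ = (z_α + z_β)² · (σ₁² + σ₂²/r) / δ²
   = (1.645 + 1.282)² · (5² + 3.6²/1.5) / 1.1²
   = 8.5673 · (25 + 8.64) / 1.21
   = 8.5673 · 33.64 / 1.21
   = 238.19
Design effect: 1.4 × 238.19 = 333.46.
Round up → n₁ = 334; n₂ = r·n₁ = 1.5 × 334 = 501.

n₁ = 334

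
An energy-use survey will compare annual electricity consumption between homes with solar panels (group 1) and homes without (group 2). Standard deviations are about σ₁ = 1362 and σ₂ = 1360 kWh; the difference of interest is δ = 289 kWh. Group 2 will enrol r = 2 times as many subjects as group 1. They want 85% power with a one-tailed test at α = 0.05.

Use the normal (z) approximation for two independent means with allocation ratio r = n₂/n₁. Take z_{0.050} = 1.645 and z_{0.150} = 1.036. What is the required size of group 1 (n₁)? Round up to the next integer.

n₁ = (z_α + z_β)² · (σ₁² + σ₂²/r) / δ²
   = (1.645 + 1.036)² · (1362² + 1360²/2) / 289²
   = 7.1878 · (1855044 + 924800) / 83521
   = 7.1878 · 2779844 / 83521
   = 239.23
Round up → n₁ = 240; n₂ = r·n₁ = 2 × 240 = 480.

n₁ = 240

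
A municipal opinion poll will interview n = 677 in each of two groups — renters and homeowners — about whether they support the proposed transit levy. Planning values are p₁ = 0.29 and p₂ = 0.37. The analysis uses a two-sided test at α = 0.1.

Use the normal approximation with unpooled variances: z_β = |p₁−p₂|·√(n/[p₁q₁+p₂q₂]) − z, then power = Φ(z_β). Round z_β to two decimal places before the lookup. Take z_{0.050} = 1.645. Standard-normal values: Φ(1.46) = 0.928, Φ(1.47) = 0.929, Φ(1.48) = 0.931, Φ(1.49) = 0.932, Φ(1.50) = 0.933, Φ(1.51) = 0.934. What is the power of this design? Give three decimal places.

Power ≈ 0.933

z_β = |p₁−p₂|·√(n/[p₁q₁+p₂q₂]) − z_{α/2}
    = 0.08 · √(677/0.4390) − 1.645
    = 0.08 · 39.2701 − 1.645
    = 3.1416 − 1.645 = 1.4966 → 1.50
Power = Φ(1.50) = 0.933.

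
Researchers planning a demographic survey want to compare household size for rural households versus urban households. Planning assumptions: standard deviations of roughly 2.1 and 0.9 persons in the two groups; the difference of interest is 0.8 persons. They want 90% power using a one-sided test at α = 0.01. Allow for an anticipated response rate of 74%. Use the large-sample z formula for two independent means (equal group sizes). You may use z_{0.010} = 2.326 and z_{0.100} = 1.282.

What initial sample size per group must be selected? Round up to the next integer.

n = 144 per group

n = (z_α + z_β)² · (σ₁² + σ₂²) / δ²
  = (2.326 + 1.282)² · (2.1² + 0.9² = 5.22) / 0.8²
  = 13.0177 · 5.22 / 0.64
  = 106.18
Adjust for 74% response: 106.18 / 0.74 = 143.48.
Round up → n = 144 per group.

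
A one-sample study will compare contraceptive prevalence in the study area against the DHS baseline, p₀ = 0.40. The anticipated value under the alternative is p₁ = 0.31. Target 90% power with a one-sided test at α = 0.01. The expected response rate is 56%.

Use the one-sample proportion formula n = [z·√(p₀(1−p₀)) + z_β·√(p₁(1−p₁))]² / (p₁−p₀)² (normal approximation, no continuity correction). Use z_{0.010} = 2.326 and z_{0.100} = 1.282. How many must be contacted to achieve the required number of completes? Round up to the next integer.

n = 662

n = [z_α·√(p₀q₀) + z_β·√(p₁q₁)]² / (p₁ − p₀)²
  = [2.326·√(0.40·0.60) + 1.282·√(0.31·0.69)]² / (-0.09)²
  = [2.326·0.4899 + 1.282·0.4625]² / 0.0081
  = [1.7324]² / 0.0081
  = 370.53
Adjust for 56% response: 370.53 / 0.56 = 661.66.
Round up → n = 662.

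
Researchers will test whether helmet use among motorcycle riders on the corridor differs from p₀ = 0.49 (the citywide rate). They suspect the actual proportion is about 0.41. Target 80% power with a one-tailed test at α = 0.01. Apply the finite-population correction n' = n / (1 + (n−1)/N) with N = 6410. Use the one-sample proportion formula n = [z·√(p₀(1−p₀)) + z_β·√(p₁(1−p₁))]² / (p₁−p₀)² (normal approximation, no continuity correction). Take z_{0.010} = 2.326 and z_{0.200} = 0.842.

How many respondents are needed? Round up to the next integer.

n = [z_α·√(p₀q₀) + z_β·√(p₁q₁)]² / (p₁ − p₀)²
  = [2.326·√(0.49·0.51) + 0.842·√(0.41·0.59)]² / (-0.08)²
  = [2.326·0.4999 + 0.842·0.4918]² / 0.0064
  = [1.5769]² / 0.0064
  = 388.53
Finite-population correction (N = 6410): 388.53 / (1 + (388.53 − 1)/6410) = 366.38.
Round up → n = 367.

n = 367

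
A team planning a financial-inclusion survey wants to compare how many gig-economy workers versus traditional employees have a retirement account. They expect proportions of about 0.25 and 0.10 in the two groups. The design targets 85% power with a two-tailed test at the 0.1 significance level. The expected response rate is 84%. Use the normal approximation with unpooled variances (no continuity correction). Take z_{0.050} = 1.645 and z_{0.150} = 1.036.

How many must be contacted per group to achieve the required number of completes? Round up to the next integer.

n = (z_{α/2} + z_β)² · [p₁(1−p₁) + p₂(1−p₂)] / (p₁ − p₂)²
  = (1.645 + 1.036)² · (0.25·0.75 + 0.10·0.90) / (0.15)²
  = (2.681)² · (0.1875 + 0.0900) / 0.0225
  = 7.1878 · 0.2775 / 0.0225
  = 88.65
Adjust for 84% response: 88.65 / 0.84 = 105.53.
Round up → n = 106 per group.

n = 106 per group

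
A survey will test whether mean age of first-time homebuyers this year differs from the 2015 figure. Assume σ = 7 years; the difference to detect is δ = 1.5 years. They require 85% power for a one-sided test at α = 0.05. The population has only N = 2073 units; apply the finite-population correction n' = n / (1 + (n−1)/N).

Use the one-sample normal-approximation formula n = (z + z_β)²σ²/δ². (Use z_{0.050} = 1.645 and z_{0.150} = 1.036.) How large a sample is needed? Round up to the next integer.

n = 146

n = (z_α + z_β)² · σ² / δ²
  = (1.645 + 1.036)² · 7² / 1.5²
  = 7.1878 · 49 / 2.25
  = 156.53
Finite-population correction (N = 2073): 156.53 / (1 + (156.53 − 1)/2073) = 145.61.
Round up → n = 146.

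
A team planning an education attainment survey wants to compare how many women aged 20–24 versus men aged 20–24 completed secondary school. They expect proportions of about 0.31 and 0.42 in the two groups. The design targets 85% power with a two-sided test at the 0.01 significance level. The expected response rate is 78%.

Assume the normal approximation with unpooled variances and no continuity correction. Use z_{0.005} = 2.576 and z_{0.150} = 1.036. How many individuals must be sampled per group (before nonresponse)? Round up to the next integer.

n = 633 per group

n = (z_{α/2} + z_β)² · [p₁(1−p₁) + p₂(1−p₂)] / (p₁ − p₂)²
  = (2.576 + 1.036)² · (0.31·0.69 + 0.42·0.58) / (-0.11)²
  = (3.612)² · (0.2139 + 0.2436) / 0.0121
  = 13.0465 · 0.4575 / 0.0121
  = 493.29
Adjust for 78% response: 493.29 / 0.78 = 632.42.
Round up → n = 633 per group.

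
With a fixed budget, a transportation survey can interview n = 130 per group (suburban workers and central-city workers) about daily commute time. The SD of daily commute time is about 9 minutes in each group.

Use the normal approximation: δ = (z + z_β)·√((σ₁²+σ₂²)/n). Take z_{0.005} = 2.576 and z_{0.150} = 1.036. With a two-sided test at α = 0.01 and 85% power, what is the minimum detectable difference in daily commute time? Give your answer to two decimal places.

Minimum detectable difference ≈ 4.03 minutes

δ = (z_{α/2} + z_β) · √((σ₁²+σ₂²)/n)
  = (2.576 + 1.036) · √(162/130)
  = 3.612 · √1.2462
  = 3.612 · 1.1163
  = 4.0321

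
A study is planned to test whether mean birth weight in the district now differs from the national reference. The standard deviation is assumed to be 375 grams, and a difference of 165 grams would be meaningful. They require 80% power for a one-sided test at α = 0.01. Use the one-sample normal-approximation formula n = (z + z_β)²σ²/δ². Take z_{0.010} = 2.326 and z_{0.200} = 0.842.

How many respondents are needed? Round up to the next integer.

n = 52

n = (z_α + z_β)² · σ² / δ²
  = (2.326 + 0.842)² · 375² / 165²
  = 10.0362 · 140625 / 27225
  = 51.84
Round up → n = 52.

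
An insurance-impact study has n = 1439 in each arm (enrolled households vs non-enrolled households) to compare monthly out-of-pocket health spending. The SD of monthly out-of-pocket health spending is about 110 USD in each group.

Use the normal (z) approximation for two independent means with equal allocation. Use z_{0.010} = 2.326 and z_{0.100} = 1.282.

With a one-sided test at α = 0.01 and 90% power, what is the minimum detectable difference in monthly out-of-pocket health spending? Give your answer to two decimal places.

Minimum detectable difference ≈ 14.80 USD

δ = (z_α + z_β) · √((σ₁²+σ₂²)/n)
  = (2.326 + 1.282) · √(24200/1439)
  = 3.608 · √16.8172
  = 3.608 · 4.1009
  = 14.7960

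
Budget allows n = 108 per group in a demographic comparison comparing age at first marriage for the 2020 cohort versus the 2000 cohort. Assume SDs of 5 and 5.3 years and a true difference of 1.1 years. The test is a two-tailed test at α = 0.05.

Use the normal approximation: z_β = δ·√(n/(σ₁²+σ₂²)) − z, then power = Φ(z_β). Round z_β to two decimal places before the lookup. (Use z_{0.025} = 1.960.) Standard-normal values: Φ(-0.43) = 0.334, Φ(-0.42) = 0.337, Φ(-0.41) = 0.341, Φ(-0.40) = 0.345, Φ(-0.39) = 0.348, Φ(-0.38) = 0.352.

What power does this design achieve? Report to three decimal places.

Power ≈ 0.348

z_β = δ·√(n/(σ₁²+σ₂²)) − z_{α/2}
    = 1.1 · √(108/53.09) − 1.960
    = 1.1 · 1.42628 − 1.960
    = 1.5689 − 1.960 = -0.3911 → -0.39
Power = Φ(-0.39) = 0.348.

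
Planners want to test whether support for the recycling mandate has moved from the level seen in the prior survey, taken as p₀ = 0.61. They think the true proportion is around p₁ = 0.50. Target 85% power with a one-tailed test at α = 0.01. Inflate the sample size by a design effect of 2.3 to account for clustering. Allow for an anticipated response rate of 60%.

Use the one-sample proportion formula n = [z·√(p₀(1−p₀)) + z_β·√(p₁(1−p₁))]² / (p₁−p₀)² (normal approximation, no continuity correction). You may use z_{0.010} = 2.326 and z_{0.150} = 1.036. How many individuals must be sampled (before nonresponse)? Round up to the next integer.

n = [z_α·√(p₀q₀) + z_β·√(p₁q₁)]² / (p₁ − p₀)²
  = [2.326·√(0.61·0.39) + 1.036·√(0.50·0.50)]² / (-0.11)²
  = [2.326·0.4877 + 1.036·0.5000]² / 0.0121
  = [1.6525]² / 0.0121
  = 225.68
Design effect: 2.3 × 225.68 = 519.07.
Adjust for 60% response: 519.07 / 0.60 = 865.12.
Round up → n = 866.

n = 866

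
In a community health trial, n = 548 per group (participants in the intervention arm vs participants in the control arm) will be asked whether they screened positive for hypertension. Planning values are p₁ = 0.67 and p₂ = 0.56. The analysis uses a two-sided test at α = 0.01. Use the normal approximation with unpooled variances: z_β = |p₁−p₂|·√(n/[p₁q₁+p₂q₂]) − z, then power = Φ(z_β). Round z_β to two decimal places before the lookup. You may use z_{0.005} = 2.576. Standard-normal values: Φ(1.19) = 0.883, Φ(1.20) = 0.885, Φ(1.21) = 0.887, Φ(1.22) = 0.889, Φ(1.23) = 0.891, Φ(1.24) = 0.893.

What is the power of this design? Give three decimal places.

Power ≈ 0.883

z_β = |p₁−p₂|·√(n/[p₁q₁+p₂q₂]) − z_{α/2}
    = 0.11 · √(548/0.4675) − 2.576
    = 0.11 · 34.2373 − 2.576
    = 3.7661 − 2.576 = 1.1901 → 1.19
Power = Φ(1.19) = 0.883.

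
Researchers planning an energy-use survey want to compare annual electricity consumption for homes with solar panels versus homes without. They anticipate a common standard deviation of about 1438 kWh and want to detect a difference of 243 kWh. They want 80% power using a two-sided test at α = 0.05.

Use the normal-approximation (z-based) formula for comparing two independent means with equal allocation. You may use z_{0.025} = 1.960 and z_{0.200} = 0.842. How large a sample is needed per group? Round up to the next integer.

n = (z_{α/2} + z_β)² · (σ₁² + σ₂²) / δ²
  = (1.960 + 0.842)² · (2·1438² = 4135688) / 243²
  = 7.8512 · 4135688 / 59049
  = 549.88
Round up → n = 550 per group.

n = 550 per group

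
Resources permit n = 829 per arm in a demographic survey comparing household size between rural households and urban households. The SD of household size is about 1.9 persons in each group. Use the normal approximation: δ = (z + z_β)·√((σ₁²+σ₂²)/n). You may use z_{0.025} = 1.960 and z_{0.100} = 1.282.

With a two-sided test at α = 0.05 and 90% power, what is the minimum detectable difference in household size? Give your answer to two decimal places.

Minimum detectable difference ≈ 0.30 persons

δ = (z_{α/2} + z_β) · √((σ₁²+σ₂²)/n)
  = (1.960 + 1.282) · √(7.22/829)
  = 3.242 · √0.00871
  = 3.242 · 0.0933
  = 0.3026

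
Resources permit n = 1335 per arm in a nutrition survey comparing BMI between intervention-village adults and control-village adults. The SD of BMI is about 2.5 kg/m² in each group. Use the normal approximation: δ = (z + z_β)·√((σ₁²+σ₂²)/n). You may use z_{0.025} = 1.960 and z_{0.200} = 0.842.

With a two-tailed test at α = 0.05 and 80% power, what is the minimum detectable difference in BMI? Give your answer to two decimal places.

δ = (z_{α/2} + z_β) · √((σ₁²+σ₂²)/n)
  = (1.960 + 0.842) · √(12.5/1335)
  = 2.802 · √0.00936
  = 2.802 · 0.0968
  = 0.2711

Minimum detectable difference ≈ 0.27 kg/m²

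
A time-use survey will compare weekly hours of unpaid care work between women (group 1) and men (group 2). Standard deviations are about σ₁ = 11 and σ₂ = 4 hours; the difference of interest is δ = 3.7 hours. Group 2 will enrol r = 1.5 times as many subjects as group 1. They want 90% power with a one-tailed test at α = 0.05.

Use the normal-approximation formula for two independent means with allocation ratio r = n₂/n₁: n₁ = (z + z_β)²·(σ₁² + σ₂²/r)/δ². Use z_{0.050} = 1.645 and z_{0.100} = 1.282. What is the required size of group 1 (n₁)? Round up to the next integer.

n₁ = (z_α + z_β)² · (σ₁² + σ₂²/r) / δ²
   = (1.645 + 1.282)² · (11² + 4²/1.5) / 3.7²
   = 8.5673 · (121 + 10.6667) / 13.69
   = 8.5673 · 131.6667 / 13.69
   = 82.40
Round up → n₁ = 83; n₂ = r·n₁ = 1.5 × 83 = 125.

n₁ = 83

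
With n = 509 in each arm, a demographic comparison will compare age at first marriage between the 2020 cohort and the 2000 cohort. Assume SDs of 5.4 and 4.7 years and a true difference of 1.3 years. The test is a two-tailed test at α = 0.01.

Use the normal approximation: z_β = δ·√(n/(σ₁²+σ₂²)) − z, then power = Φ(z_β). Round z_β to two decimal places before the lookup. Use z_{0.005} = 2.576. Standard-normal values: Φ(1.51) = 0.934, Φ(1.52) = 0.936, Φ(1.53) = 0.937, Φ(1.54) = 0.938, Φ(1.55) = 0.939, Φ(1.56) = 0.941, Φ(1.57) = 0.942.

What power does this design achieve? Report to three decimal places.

z_β = δ·√(n/(σ₁²+σ₂²)) − z_{α/2}
    = 1.3 · √(509/51.25) − 2.576
    = 1.3 · 3.15146 − 2.576
    = 4.0969 − 2.576 = 1.5209 → 1.52
Power = Φ(1.52) = 0.936.

Power ≈ 0.936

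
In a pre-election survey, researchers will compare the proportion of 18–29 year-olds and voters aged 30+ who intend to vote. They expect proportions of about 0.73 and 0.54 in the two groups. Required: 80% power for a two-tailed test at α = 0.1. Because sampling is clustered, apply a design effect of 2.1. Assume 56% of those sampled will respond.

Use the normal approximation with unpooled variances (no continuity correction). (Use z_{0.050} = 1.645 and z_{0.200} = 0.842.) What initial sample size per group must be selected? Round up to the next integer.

n = (z_{α/2} + z_β)² · [p₁(1−p₁) + p₂(1−p₂)] / (p₁ − p₂)²
  = (1.645 + 0.842)² · (0.73·0.27 + 0.54·0.46) / (0.19)²
  = (2.487)² · (0.1971 + 0.2484) / 0.0361
  = 6.1852 · 0.4455 / 0.0361
  = 76.33
Design effect: 2.1 × 76.33 = 160.29.
Adjust for 56% response: 160.29 / 0.56 = 286.24.
Round up → n = 287 per group.

n = 287 per group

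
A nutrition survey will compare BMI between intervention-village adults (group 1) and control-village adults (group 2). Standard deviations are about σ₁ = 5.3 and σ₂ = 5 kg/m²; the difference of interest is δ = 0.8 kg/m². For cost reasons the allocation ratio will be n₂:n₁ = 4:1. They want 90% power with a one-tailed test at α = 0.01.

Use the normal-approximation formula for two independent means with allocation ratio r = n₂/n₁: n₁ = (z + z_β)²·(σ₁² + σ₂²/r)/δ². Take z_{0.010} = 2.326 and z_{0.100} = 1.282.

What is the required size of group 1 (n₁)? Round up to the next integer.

n₁ = 699

n₁ = (z_α + z_β)² · (σ₁² + σ₂²/r) / δ²
   = (2.326 + 1.282)² · (5.3² + 5²/4) / 0.8²
   = 13.0177 · (28.09 + 6.25) / 0.64
   = 13.0177 · 34.34 / 0.64
   = 698.48
Round up → n₁ = 699; n₂ = r·n₁ = 4 × 699 = 2796.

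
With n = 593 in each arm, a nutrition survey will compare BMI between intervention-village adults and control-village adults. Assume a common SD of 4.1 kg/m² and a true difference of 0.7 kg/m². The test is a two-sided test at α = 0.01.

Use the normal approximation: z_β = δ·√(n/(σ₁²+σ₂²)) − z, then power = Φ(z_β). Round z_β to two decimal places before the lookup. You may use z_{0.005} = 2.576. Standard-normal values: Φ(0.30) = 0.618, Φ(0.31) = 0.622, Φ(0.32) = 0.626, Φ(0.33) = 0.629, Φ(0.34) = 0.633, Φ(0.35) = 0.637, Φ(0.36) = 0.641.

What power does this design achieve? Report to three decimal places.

z_β = δ·√(n/(σ₁²+σ₂²)) − z_{α/2}
    = 0.7 · √(593/33.62) − 2.576
    = 0.7 · 4.19980 − 2.576
    = 2.9399 − 2.576 = 0.3639 → 0.36
Power = Φ(0.36) = 0.641.

Power ≈ 0.641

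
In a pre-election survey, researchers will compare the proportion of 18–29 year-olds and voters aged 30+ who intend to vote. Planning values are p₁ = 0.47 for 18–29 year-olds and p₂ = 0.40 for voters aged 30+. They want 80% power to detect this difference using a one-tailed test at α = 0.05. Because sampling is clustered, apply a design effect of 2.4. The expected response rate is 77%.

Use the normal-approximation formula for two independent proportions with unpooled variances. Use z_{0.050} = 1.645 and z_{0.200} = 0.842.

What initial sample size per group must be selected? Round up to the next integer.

n = 1925 per group

n = (z_α + z_β)² · [p₁(1−p₁) + p₂(1−p₂)] / (p₁ − p₂)²
  = (1.645 + 0.842)² · (0.47·0.53 + 0.40·0.60) / (0.07)²
  = (2.487)² · (0.2491 + 0.2400) / 0.0049
  = 6.1852 · 0.4891 / 0.0049
  = 617.38
Design effect: 2.4 × 617.38 = 1481.71.
Adjust for 77% response: 1481.71 / 0.77 = 1924.30.
Round up → n = 1925 per group.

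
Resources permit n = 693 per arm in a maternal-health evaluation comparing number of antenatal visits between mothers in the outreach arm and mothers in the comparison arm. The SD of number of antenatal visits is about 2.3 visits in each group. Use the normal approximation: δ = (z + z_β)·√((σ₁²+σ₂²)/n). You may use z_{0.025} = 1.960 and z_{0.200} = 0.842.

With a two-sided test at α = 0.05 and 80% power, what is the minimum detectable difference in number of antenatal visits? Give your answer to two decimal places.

δ = (z_{α/2} + z_β) · √((σ₁²+σ₂²)/n)
  = (1.960 + 0.842) · √(10.58/693)
  = 2.802 · √0.01527
  = 2.802 · 0.1236
  = 0.3462

Minimum detectable difference ≈ 0.35 visits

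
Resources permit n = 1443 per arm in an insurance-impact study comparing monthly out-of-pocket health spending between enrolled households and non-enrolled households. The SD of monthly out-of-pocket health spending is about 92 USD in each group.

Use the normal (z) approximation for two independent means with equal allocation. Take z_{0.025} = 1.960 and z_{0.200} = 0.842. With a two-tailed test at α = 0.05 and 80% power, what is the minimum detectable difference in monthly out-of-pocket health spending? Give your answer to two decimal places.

Minimum detectable difference ≈ 9.60 USD

δ = (z_{α/2} + z_β) · √((σ₁²+σ₂²)/n)
  = (1.960 + 0.842) · √(16928/1443)
  = 2.802 · √11.7311
  = 2.802 · 3.4251
  = 9.5971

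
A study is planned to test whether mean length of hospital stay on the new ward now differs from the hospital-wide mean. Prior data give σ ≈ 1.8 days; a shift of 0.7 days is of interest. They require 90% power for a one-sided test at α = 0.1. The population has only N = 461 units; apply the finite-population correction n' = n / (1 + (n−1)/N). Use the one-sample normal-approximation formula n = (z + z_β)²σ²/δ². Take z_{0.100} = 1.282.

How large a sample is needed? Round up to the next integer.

n = 40

n = (z_α + z_β)² · σ² / δ²
  = (1.282 + 1.282)² · 1.8² / 0.7²
  = 6.5741 · 3.24 / 0.49
  = 43.47
Finite-population correction (N = 461): 43.47 / (1 + (43.47 − 1)/461) = 39.80.
Round up → n = 40.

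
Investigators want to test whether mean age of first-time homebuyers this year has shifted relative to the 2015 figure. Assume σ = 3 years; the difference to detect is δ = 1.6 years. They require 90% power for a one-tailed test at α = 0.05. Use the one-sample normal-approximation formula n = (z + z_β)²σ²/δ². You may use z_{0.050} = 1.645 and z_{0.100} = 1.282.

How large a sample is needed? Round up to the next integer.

n = (z_α + z_β)² · σ² / δ²
  = (1.645 + 1.282)² · 3² / 1.6²
  = 8.5673 · 9 / 2.56
  = 30.12
Round up → n = 31.

n = 31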